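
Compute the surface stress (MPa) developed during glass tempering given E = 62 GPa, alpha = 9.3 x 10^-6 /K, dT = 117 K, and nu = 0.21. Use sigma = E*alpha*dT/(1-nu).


Tempering stress: sigma = E * alpha * dT / (1 - nu)
  E (MPa) = 62 * 1000 = 62000
  Numerator = 62000 * (9.3 x 10^-6) * 117 = 67.4622
  Denominator = 1 - 0.21 = 0.79
  sigma = 67.4622 / 0.79 = 85.4 MPa

85.4 MPa


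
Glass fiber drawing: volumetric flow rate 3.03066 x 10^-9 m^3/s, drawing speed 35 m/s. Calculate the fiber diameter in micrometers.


Cross-sectional area from continuity:
  A = Q / v = 3.03066 x 10^-9 / 35 = 8.659029 x 10^-11 m^2
Diameter from circular cross-section:
  d = sqrt(4A / pi) * 10^6 (m -> um)
  d = sqrt(4 * 8.659029 x 10^-11 / pi) * 10^6 = 10.5 um

10.5 um


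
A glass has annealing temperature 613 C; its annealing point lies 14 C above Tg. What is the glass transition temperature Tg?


Rearrange T_anneal = Tg + offset for Tg:
  Tg = T_anneal - offset = 613 - 14 = 599 C

599 C


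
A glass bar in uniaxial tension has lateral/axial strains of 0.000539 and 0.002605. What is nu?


Poisson's ratio: nu = lateral strain / axial strain
  nu = 0.000539 / 0.002605 = 0.2069

0.2069


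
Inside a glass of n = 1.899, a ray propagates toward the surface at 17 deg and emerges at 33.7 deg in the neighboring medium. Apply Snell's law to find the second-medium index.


Apply Snell's law: n1 * sin(theta1) = n2 * sin(theta2)
  n2 = n1 * sin(theta1) / sin(theta2)
  sin(17) = 0.292372
  sin(33.7) = 0.554844
  n2 = 1.899 * 0.292372 / 0.554844 = 1.0007

1.0007


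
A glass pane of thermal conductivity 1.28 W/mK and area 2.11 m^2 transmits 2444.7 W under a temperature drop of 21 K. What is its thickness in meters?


Fourier's law: t = k * A * dT / Q
  t = 1.28 * 2.11 * 21 / 2444.7
  t = 56.7168 / 2444.7 = 0.0232 m

0.0232 m


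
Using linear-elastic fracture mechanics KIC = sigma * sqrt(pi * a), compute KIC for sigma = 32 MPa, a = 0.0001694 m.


Fracture toughness: KIC = sigma * sqrt(pi * a)
  pi * a = pi * 0.0001694 = 0.000532186
  sqrt(pi * a) = 0.023069
  KIC = 32 * 0.023069 = 0.738 MPa*sqrt(m)

0.738 MPa*sqrt(m)


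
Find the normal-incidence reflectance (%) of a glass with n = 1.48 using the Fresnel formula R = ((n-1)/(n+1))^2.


Fresnel reflectance at normal incidence:
  R = ((n - 1)/(n + 1))^2
  (n - 1)/(n + 1) = (1.48 - 1)/(1.48 + 1) = 0.193548
  R = 0.193548^2 = 0.0374608
  R(%) = 0.0374608 * 100 = 3.746%

3.746%


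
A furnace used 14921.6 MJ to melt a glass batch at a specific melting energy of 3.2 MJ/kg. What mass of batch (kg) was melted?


Rearrange E = m * s for m:
  m = E / s
  m = 14921.6 / 3.2 = 4663.0 kg

4663.0 kg


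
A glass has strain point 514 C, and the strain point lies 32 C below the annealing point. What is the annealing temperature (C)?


T_anneal = T_strain + gap:
  T_anneal = 514 + 32 = 546 C

546 C


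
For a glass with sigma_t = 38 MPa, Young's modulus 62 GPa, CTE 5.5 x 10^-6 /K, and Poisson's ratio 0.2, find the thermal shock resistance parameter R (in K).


Thermal shock resistance: R = sigma * (1 - nu) / (E * alpha)
  Numerator = 38 * (1 - 0.2) = 30.4
  Denominator = 62 * 1000 * (5.5 x 10^-6) = 0.341
  R = 30.4 / 0.341 = 89.1 K

89.1 K


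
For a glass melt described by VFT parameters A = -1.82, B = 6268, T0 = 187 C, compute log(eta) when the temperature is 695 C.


VFT equation: log(eta) = A + B / (T - T0)
  T - T0 = 695 - 187 = 508
  B / (T - T0) = 6268 / 508 = 12.339
  log(eta) = -1.82 + 12.339 = 10.519

10.519


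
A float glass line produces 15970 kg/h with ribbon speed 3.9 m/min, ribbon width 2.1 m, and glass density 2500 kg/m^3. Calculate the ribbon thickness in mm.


Ribbon cross-section from mass balance:
  Volume rate = throughput / density = 15970 / 2500 = 6.388 m^3/h
  thickness = volume rate / (speed * 60 * width), i.e.
  thickness = throughput / (60 * speed * width * density) * 1000
  thickness = 15970 / (60 * 3.9 * 2.1 * 2500) * 1000 = 13.0 mm

13.0 mm


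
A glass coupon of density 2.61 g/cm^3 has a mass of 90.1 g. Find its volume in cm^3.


Rearrange rho = m / V:
  V = m / rho
  V = 90.1 / 2.61 = 34.521 cm^3

34.521 cm^3


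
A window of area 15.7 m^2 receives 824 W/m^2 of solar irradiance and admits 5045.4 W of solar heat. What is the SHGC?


Rearrange Q = Area * SHGC * Irradiance:
  SHGC = Q / (Area * Irradiance)
  SHGC = 5045.4 / (15.7 * 824) = 0.39

0.39


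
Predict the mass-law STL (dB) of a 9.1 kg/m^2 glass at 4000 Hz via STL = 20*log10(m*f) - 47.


Mass law: STL = 20 * log10(m * f) - 47
  m * f = 9.1 * 4000 = 36400
  log10(36400) = 4.5611
  STL = 20 * 4.5611 - 47 = 91.222 - 47 = 44.2 dB

44.2 dB


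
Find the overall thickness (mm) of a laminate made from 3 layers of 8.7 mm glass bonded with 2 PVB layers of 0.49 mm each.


Total thickness = glass contribution + PVB contribution
  Glass: 3 * 8.7 = 26.1 mm
  PVB: 2 * 0.49 = 0.98 mm
  Total = 26.1 + 0.98 = 27.08 mm

27.08 mm


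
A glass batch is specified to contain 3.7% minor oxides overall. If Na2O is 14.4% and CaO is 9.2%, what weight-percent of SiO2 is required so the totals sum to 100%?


Known pieces sum to 100%:
  SiO2 = 100 - (others + Na2O + CaO)
  SiO2 = 100 - (3.7 + 14.4 + 9.2) = 72.7%

72.7%


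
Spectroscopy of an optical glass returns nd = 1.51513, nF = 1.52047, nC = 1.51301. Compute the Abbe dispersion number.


Abbe number formula: Vd = (nd - 1) / (nF - nC)
  nd - 1 = 1.51513 - 1 = 0.51513
  nF - nC = 1.52047 - 1.51301 = 0.00746
  Vd = 0.51513 / 0.00746 = 69.05

69.05


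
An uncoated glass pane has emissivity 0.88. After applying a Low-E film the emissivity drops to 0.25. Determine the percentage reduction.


Percentage reduction = (1 - coated/uncoated) * 100
  Ratio = 0.25 / 0.88 = 0.2841
  Reduction = (1 - 0.2841) * 100 = 71.6%

71.6%


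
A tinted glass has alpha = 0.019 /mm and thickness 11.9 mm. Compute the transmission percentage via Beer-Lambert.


Beer-Lambert law: T = exp(-alpha * thickness)
  exponent = -0.019 * 11.9 = -0.2261
  T = exp(-0.2261) = 0.7976
  Percentage = 0.7976 * 100 = 79.76%

79.76%


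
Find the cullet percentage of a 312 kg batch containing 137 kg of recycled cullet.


Cullet ratio = (cullet mass / total batch mass) * 100
  Ratio = 137 / 312 * 100 = 43.91%

43.91%


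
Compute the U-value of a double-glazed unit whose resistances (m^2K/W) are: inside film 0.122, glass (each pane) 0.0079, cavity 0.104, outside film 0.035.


Total thermal resistance (series):
  R_total = R_in + R_glass + R_air + R_glass + R_out
  R_total = 0.122 + 0.0079 + 0.104 + 0.0079 + 0.035 = 0.2768 m^2K/W
U-value = 1 / R_total = 1 / 0.2768 = 3.613 W/m^2K

3.613 W/m^2K


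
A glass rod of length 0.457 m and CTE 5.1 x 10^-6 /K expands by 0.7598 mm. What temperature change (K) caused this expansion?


Rearrange dL = alpha * L0 * dT for dT:
  dT = dL / (alpha * L0)
  dL (m) = 0.7598 / 1000 = 0.0007598
  dT = 0.0007598 / ((5.1 x 10^-6) * 0.457) = 326.0 K

326.0 K


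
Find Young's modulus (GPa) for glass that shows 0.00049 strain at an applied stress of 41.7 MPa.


Young's modulus: E = stress / strain
  E = 41.7 MPa / 0.00049 = 85102.04 MPa
Convert to GPa: 85102.04 / 1000 = 85.1 GPa

85.1 GPa


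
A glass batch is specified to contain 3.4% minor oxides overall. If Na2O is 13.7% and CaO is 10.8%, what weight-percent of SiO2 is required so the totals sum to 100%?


Known pieces sum to 100%:
  SiO2 = 100 - (others + Na2O + CaO)
  SiO2 = 100 - (3.4 + 13.7 + 10.8) = 72.1%

72.1%


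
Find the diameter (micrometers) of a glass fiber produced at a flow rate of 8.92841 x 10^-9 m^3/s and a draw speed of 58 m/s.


Cross-sectional area from continuity:
  A = Q / v = 8.92841 x 10^-9 / 58 = 1.539381 x 10^-10 m^2
Diameter from circular cross-section:
  d = sqrt(4A / pi) * 10^6 (m -> um)
  d = sqrt(4 * 1.539381 x 10^-10 / pi) * 10^6 = 14.0 um

14.0 um


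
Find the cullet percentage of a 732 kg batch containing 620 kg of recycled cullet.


Cullet ratio = (cullet mass / total batch mass) * 100
  Ratio = 620 / 732 * 100 = 84.7%

84.7%


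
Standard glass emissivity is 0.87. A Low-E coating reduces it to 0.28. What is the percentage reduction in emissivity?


Percentage reduction = (1 - coated/uncoated) * 100
  Ratio = 0.28 / 0.87 = 0.3218
  Reduction = (1 - 0.3218) * 100 = 67.8%

67.8%


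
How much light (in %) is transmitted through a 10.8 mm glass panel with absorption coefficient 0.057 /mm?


Beer-Lambert law: T = exp(-alpha * thickness)
  exponent = -0.057 * 10.8 = -0.6156
  T = exp(-0.6156) = 0.5403
  Percentage = 0.5403 * 100 = 54.03%

54.03%


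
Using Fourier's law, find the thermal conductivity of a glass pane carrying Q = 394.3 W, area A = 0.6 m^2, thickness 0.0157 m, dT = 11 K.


Fourier's law rearranged: k = Q * t / (A * dT)
  Numerator = 394.3 * 0.0157 = 6.19051
  Denominator = 0.6 * 11 = 6.6
  k = 6.19051 / 6.6 = 0.938 W/mK

0.938 W/mK


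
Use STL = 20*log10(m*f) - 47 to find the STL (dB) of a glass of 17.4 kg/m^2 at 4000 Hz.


Mass law: STL = 20 * log10(m * f) - 47
  m * f = 17.4 * 4000 = 69600
  log10(69600) = 4.84261
  STL = 20 * 4.84261 - 47 = 96.8522 - 47 = 49.9 dB

49.9 dB


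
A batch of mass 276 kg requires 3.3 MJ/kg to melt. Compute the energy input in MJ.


Total energy = mass * specific energy
  E = 276 * 3.3 = 910.8 MJ

910.8 MJ


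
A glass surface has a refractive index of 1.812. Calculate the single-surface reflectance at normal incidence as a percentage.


Fresnel reflectance at normal incidence:
  R = ((n - 1)/(n + 1))^2
  (n - 1)/(n + 1) = (1.812 - 1)/(1.812 + 1) = 0.288762
  R = 0.288762^2 = 0.0833835
  R(%) = 0.0833835 * 100 = 8.338%

8.338%


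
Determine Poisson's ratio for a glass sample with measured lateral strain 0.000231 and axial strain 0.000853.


Poisson's ratio: nu = lateral strain / axial strain
  nu = 0.000231 / 0.000853 = 0.2708

0.2708


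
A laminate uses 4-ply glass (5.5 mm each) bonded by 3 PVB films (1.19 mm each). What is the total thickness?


Total thickness = glass contribution + PVB contribution
  Glass: 4 * 5.5 = 22.0 mm
  PVB: 3 * 1.19 = 3.57 mm
  Total = 22.0 + 3.57 = 25.57 mm

25.57 mm


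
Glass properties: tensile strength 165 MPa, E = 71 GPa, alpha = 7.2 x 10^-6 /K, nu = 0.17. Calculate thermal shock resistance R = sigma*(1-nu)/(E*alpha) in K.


Thermal shock resistance: R = sigma * (1 - nu) / (E * alpha)
  Numerator = 165 * (1 - 0.17) = 136.95
  Denominator = 71 * 1000 * (7.2 x 10^-6) = 0.5112
  R = 136.95 / 0.5112 = 267.9 K

267.9 K


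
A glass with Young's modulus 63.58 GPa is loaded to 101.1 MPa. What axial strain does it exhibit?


Rearrange E = sigma / epsilon:
  epsilon = sigma / E
  E (MPa) = 63.58 * 1000 = 63580
  epsilon = 101.1 / 63580 = 0.00159

0.00159


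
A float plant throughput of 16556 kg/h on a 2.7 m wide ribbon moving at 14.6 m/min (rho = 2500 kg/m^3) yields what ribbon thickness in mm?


Ribbon cross-section from mass balance:
  Volume rate = throughput / density = 16556 / 2500 = 6.6224 m^3/h
  thickness = volume rate / (speed * 60 * width), i.e.
  thickness = throughput / (60 * speed * width * density) * 1000
  thickness = 16556 / (60 * 14.6 * 2.7 * 2500) * 1000 = 2.8 mm

2.8 mm


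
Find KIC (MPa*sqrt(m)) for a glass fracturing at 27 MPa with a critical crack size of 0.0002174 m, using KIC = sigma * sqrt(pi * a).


Fracture toughness: KIC = sigma * sqrt(pi * a)
  pi * a = pi * 0.0002174 = 0.000682982
  sqrt(pi * a) = 0.026134
  KIC = 27 * 0.026134 = 0.706 MPa*sqrt(m)

0.706 MPa*sqrt(m)


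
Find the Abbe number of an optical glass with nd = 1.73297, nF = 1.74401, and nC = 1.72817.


Abbe number formula: Vd = (nd - 1) / (nF - nC)
  nd - 1 = 1.73297 - 1 = 0.73297
  nF - nC = 1.74401 - 1.72817 = 0.01584
  Vd = 0.73297 / 0.01584 = 46.27

46.27


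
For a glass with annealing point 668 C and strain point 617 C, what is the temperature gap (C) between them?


Gap = T_anneal - T_strain:
  gap = 668 - 617 = 51 C

51 C


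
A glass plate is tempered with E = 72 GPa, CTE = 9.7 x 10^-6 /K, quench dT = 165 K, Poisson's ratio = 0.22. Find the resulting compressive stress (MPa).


Tempering stress: sigma = E * alpha * dT / (1 - nu)
  E (MPa) = 72 * 1000 = 72000
  Numerator = 72000 * (9.7 x 10^-6) * 165 = 115.236
  Denominator = 1 - 0.22 = 0.78
  sigma = 115.236 / 0.78 = 147.7 MPa

147.7 MPa


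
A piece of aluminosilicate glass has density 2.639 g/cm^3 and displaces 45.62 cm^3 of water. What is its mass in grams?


Rearrange rho = m / V:
  m = rho * V
  m = 2.639 * 45.62 = 120.391 g

120.391 g


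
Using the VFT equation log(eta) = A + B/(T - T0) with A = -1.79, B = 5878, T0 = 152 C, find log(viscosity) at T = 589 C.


VFT equation: log(eta) = A + B / (T - T0)
  T - T0 = 589 - 152 = 437
  B / (T - T0) = 5878 / 437 = 13.451
  log(eta) = -1.79 + 13.451 = 11.661

11.661


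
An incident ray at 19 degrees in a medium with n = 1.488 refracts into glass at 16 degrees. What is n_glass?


Apply Snell's law: n1 * sin(theta1) = n2 * sin(theta2)
  n2 = n1 * sin(theta1) / sin(theta2)
  sin(19) = 0.325568
  sin(16) = 0.275637
  n2 = 1.488 * 0.325568 / 0.275637 = 1.7575

1.7575


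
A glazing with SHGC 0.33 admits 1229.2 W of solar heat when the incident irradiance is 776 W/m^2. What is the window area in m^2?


Rearrange Q = Area * SHGC * Irradiance:
  Area = Q / (SHGC * Irradiance)
  Area = 1229.2 / (0.33 * 776) = 4.8 m^2

4.8 m^2


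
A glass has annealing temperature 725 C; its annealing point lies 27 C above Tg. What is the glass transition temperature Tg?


Rearrange T_anneal = Tg + offset for Tg:
  Tg = T_anneal - offset = 725 - 27 = 698 C

698 C


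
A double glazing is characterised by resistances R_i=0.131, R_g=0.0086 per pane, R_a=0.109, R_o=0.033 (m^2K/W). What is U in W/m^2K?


Total thermal resistance (series):
  R_total = R_in + R_glass + R_air + R_glass + R_out
  R_total = 0.131 + 0.0086 + 0.109 + 0.0086 + 0.033 = 0.2902 m^2K/W
U-value = 1 / R_total = 1 / 0.2902 = 3.446 W/m^2K

3.446 W/m^2K


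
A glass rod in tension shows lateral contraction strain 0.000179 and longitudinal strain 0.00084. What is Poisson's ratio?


Poisson's ratio: nu = lateral strain / axial strain
  nu = 0.000179 / 0.00084 = 0.2131

0.2131


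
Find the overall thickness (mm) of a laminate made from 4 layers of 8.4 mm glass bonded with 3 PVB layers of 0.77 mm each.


Total thickness = glass contribution + PVB contribution
  Glass: 4 * 8.4 = 33.6 mm
  PVB: 3 * 0.77 = 2.31 mm
  Total = 33.6 + 2.31 = 35.91 mm

35.91 mm


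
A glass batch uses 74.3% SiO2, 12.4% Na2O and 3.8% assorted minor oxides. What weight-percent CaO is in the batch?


Pieces sum to 100%:
  CaO = 100 - (SiO2 + Na2O + others)
  CaO = 100 - (74.3 + 12.4 + 3.8) = 9.5%

9.5%


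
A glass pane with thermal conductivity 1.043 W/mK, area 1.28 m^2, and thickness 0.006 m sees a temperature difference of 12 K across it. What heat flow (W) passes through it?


Fourier's law: Q = k * A * dT / t
  Q = 1.043 * 1.28 * 12 / 0.006
  Q = 16.02048 / 0.006 = 2670.1 W

2670.1 W


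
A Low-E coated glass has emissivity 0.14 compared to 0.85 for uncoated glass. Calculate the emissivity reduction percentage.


Percentage reduction = (1 - coated/uncoated) * 100
  Ratio = 0.14 / 0.85 = 0.1647
  Reduction = (1 - 0.1647) * 100 = 83.5%

83.5%


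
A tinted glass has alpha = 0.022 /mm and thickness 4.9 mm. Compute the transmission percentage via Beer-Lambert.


Beer-Lambert law: T = exp(-alpha * thickness)
  exponent = -0.022 * 4.9 = -0.1078
  T = exp(-0.1078) = 0.8978
  Percentage = 0.8978 * 100 = 89.78%

89.78%


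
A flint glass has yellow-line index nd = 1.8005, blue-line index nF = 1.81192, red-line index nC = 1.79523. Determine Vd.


Abbe number formula: Vd = (nd - 1) / (nF - nC)
  nd - 1 = 1.8005 - 1 = 0.8005
  nF - nC = 1.81192 - 1.79523 = 0.01669
  Vd = 0.8005 / 0.01669 = 47.96

47.96


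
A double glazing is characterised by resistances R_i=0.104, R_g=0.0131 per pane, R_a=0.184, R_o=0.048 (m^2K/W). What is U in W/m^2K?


Total thermal resistance (series):
  R_total = R_in + R_glass + R_air + R_glass + R_out
  R_total = 0.104 + 0.0131 + 0.184 + 0.0131 + 0.048 = 0.3622 m^2K/W
U-value = 1 / R_total = 1 / 0.3622 = 2.761 W/m^2K

2.761 W/m^2K


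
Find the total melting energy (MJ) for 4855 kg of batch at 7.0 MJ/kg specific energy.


Total energy = mass * specific energy
  E = 4855 * 7.0 = 33985 MJ

33985 MJ


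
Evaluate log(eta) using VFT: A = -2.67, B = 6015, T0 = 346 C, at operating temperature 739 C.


VFT equation: log(eta) = A + B / (T - T0)
  T - T0 = 739 - 346 = 393
  B / (T - T0) = 6015 / 393 = 15.305
  log(eta) = -2.67 + 15.305 = 12.635

12.635


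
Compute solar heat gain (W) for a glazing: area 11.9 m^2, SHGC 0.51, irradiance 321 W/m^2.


Solar heat gain: Q = Area * SHGC * Irradiance
  Q = 11.9 * 0.51 * 321 = 1948.1 W

1948.1 W


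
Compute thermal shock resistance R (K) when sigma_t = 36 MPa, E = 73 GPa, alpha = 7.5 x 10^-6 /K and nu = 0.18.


Thermal shock resistance: R = sigma * (1 - nu) / (E * alpha)
  Numerator = 36 * (1 - 0.18) = 29.52
  Denominator = 73 * 1000 * (7.5 x 10^-6) = 0.5475
  R = 29.52 / 0.5475 = 53.9 K

53.9 K


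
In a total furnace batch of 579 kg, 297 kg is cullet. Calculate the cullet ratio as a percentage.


Cullet ratio = (cullet mass / total batch mass) * 100
  Ratio = 297 / 579 * 100 = 51.3%

51.3%


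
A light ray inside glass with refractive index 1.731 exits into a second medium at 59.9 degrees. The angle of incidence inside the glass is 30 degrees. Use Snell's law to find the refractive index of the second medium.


Apply Snell's law: n1 * sin(theta1) = n2 * sin(theta2)
  n2 = n1 * sin(theta1) / sin(theta2)
  sin(30) = 0.5
  sin(59.9) = 0.865151
  n2 = 1.731 * 0.5 / 0.865151 = 1.0004

1.0004


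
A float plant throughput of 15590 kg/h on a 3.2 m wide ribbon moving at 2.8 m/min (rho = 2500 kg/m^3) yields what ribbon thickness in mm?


Ribbon cross-section from mass balance:
  Volume rate = throughput / density = 15590 / 2500 = 6.236 m^3/h
  thickness = volume rate / (speed * 60 * width), i.e.
  thickness = throughput / (60 * speed * width * density) * 1000
  thickness = 15590 / (60 * 2.8 * 3.2 * 2500) * 1000 = 11.6 mm

11.6 mm


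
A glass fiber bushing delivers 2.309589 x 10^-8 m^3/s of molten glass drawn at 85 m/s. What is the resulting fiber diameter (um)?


Cross-sectional area from continuity:
  A = Q / v = 2.309589 x 10^-8 / 85 = 2.717164 x 10^-10 m^2
Diameter from circular cross-section:
  d = sqrt(4A / pi) * 10^6 (m -> um)
  d = sqrt(4 * 2.717164 x 10^-10 / pi) * 10^6 = 18.6 um

18.6 um


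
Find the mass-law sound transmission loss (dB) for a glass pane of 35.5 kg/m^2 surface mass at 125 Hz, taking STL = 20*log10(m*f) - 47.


Mass law: STL = 20 * log10(m * f) - 47
  m * f = 35.5 * 125 = 4437.5
  log10(4437.5) = 3.64714
  STL = 20 * 3.64714 - 47 = 72.9428 - 47 = 25.9 dB

25.9 dB


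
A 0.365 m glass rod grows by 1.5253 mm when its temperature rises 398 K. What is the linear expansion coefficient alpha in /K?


Rearrange dL = alpha * L0 * dT for alpha:
  alpha = dL / (L0 * dT)
  alpha = (1.5253 / 1000) / (0.365 * 398) = 0.0000105 /K = 1.05 x 10^-5 /K

1.05 x 10^-5 /K


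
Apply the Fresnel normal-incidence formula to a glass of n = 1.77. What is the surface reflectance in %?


Fresnel reflectance at normal incidence:
  R = ((n - 1)/(n + 1))^2
  (n - 1)/(n + 1) = (1.77 - 1)/(1.77 + 1) = 0.277978
  R = 0.277978^2 = 0.0772718
  R(%) = 0.0772718 * 100 = 7.727%

7.727%


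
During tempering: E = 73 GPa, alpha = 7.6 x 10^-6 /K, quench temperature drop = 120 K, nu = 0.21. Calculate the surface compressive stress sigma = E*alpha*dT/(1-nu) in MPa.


Tempering stress: sigma = E * alpha * dT / (1 - nu)
  E (MPa) = 73 * 1000 = 73000
  Numerator = 73000 * (7.6 x 10^-6) * 120 = 66.576
  Denominator = 1 - 0.21 = 0.79
  sigma = 66.576 / 0.79 = 84.3 MPa

84.3 MPa


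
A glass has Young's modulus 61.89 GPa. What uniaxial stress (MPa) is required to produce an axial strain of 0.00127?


Rearrange E = sigma / epsilon:
  sigma = E * epsilon
  E (MPa) = 61.89 * 1000 = 61890
  sigma = 61890 * 0.00127 = 78.6 MPa

78.6 MPa


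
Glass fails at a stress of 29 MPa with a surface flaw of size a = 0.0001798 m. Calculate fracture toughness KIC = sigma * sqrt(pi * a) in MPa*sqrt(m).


Fracture toughness: KIC = sigma * sqrt(pi * a)
  pi * a = pi * 0.0001798 = 0.000564858
  sqrt(pi * a) = 0.023767
  KIC = 29 * 0.023767 = 0.689 MPa*sqrt(m)

0.689 MPa*sqrt(m)


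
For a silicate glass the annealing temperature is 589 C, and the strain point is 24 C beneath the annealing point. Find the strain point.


Strain point = annealing point - difference:
  T_strain = 589 - 24 = 565 C

565 C


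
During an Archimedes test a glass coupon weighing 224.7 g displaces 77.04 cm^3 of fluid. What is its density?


Use the definition of density:
  rho = mass / volume
  rho = 224.7 / 77.04 = 2.917 g/cm^3

2.917 g/cm^3


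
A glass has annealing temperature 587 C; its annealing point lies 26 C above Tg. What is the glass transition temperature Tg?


Rearrange T_anneal = Tg + offset for Tg:
  Tg = T_anneal - offset = 587 - 26 = 561 C

561 C


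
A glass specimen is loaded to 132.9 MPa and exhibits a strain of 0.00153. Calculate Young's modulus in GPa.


Young's modulus: E = stress / strain
  E = 132.9 MPa / 0.00153 = 86862.75 MPa
Convert to GPa: 86862.75 / 1000 = 86.86 GPa

86.86 GPa


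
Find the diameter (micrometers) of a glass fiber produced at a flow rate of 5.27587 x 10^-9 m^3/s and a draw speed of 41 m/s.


Cross-sectional area from continuity:
  A = Q / v = 5.27587 x 10^-9 / 41 = 1.286798 x 10^-10 m^2
Diameter from circular cross-section:
  d = sqrt(4A / pi) * 10^6 (m -> um)
  d = sqrt(4 * 1.286798 x 10^-10 / pi) * 10^6 = 12.8 um

12.8 um


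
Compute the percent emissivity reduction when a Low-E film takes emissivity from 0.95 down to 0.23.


Percentage reduction = (1 - coated/uncoated) * 100
  Ratio = 0.23 / 0.95 = 0.2421
  Reduction = (1 - 0.2421) * 100 = 75.8%

75.8%


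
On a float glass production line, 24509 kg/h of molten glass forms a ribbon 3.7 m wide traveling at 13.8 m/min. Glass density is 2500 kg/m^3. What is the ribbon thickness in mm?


Ribbon cross-section from mass balance:
  Volume rate = throughput / density = 24509 / 2500 = 9.8036 m^3/h
  thickness = volume rate / (speed * 60 * width), i.e.
  thickness = throughput / (60 * speed * width * density) * 1000
  thickness = 24509 / (60 * 13.8 * 3.7 * 2500) * 1000 = 3.2 mm

3.2 mm


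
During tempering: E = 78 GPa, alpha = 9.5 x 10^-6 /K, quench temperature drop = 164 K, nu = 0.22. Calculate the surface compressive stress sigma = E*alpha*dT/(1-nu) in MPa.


Tempering stress: sigma = E * alpha * dT / (1 - nu)
  E (MPa) = 78 * 1000 = 78000
  Numerator = 78000 * (9.5 x 10^-6) * 164 = 121.524
  Denominator = 1 - 0.22 = 0.78
  sigma = 121.524 / 0.78 = 155.8 MPa

155.8 MPa


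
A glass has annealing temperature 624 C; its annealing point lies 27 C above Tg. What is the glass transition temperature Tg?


Rearrange T_anneal = Tg + offset for Tg:
  Tg = T_anneal - offset = 624 - 27 = 597 C

597 C


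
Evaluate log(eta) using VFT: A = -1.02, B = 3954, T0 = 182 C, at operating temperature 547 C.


VFT equation: log(eta) = A + B / (T - T0)
  T - T0 = 547 - 182 = 365
  B / (T - T0) = 3954 / 365 = 10.833
  log(eta) = -1.02 + 10.833 = 9.813

9.813


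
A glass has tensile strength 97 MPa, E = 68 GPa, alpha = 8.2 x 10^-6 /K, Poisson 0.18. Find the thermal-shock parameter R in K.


Thermal shock resistance: R = sigma * (1 - nu) / (E * alpha)
  Numerator = 97 * (1 - 0.18) = 79.54
  Denominator = 68 * 1000 * (8.2 x 10^-6) = 0.5576
  R = 79.54 / 0.5576 = 142.6 K

142.6 K


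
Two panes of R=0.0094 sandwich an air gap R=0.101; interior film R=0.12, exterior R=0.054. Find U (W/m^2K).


Total thermal resistance (series):
  R_total = R_in + R_glass + R_air + R_glass + R_out
  R_total = 0.12 + 0.0094 + 0.101 + 0.0094 + 0.054 = 0.2938 m^2K/W
U-value = 1 / R_total = 1 / 0.2938 = 3.404 W/m^2K

3.404 W/m^2K


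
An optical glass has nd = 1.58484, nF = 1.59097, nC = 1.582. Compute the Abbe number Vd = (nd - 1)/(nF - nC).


Abbe number formula: Vd = (nd - 1) / (nF - nC)
  nd - 1 = 1.58484 - 1 = 0.58484
  nF - nC = 1.59097 - 1.582 = 0.00897
  Vd = 0.58484 / 0.00897 = 65.2

65.2


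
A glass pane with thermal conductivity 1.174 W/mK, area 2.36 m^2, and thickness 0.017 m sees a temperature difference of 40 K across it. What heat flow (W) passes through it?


Fourier's law: Q = k * A * dT / t
  Q = 1.174 * 2.36 * 40 / 0.017
  Q = 110.8256 / 0.017 = 6519.2 W

6519.2 W


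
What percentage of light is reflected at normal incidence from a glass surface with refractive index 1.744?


Fresnel reflectance at normal incidence:
  R = ((n - 1)/(n + 1))^2
  (n - 1)/(n + 1) = (1.744 - 1)/(1.744 + 1) = 0.271137
  R = 0.271137^2 = 0.0735153
  R(%) = 0.0735153 * 100 = 7.352%

7.352%


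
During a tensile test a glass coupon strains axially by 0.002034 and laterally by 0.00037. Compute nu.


Poisson's ratio: nu = lateral strain / axial strain
  nu = 0.00037 / 0.002034 = 0.1819

0.1819


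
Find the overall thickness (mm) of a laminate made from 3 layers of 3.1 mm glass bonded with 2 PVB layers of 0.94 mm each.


Total thickness = glass contribution + PVB contribution
  Glass: 3 * 3.1 = 9.3 mm
  PVB: 2 * 0.94 = 1.88 mm
  Total = 9.3 + 1.88 = 11.18 mm

11.18 mm


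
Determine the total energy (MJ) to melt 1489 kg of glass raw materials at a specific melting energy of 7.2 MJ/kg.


Total energy = mass * specific energy
  E = 1489 * 7.2 = 10720.8 MJ

10720.8 MJ


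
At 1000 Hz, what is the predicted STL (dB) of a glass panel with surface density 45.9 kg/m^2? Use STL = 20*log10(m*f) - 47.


Mass law: STL = 20 * log10(m * f) - 47
  m * f = 45.9 * 1000 = 45900
  log10(45900) = 4.66181
  STL = 20 * 4.66181 - 47 = 93.2362 - 47 = 46.2 dB

46.2 dB


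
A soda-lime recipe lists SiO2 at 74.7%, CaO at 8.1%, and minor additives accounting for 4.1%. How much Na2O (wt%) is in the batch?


Pieces sum to 100%:
  Na2O = 100 - (SiO2 + CaO + others)
  Na2O = 100 - (74.7 + 8.1 + 4.1) = 13.1%

13.1%


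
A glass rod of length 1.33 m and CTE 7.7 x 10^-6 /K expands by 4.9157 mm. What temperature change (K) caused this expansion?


Rearrange dL = alpha * L0 * dT for dT:
  dT = dL / (alpha * L0)
  dL (m) = 4.9157 / 1000 = 0.0049157
  dT = 0.0049157 / ((7.7 x 10^-6) * 1.33) = 480.0 K

480.0 K


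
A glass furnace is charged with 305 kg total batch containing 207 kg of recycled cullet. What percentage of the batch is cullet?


Cullet ratio = (cullet mass / total batch mass) * 100
  Ratio = 207 / 305 * 100 = 67.87%

67.87%


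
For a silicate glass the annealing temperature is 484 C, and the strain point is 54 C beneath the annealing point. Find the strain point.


Strain point = annealing point - difference:
  T_strain = 484 - 54 = 430 C

430 C


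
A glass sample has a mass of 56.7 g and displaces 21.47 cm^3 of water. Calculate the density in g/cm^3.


Use the definition of density:
  rho = mass / volume
  rho = 56.7 / 21.47 = 2.641 g/cm^3

2.641 g/cm^3


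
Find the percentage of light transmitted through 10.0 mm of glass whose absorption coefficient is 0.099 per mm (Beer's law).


Beer-Lambert law: T = exp(-alpha * thickness)
  exponent = -0.099 * 10.0 = -0.99
  T = exp(-0.99) = 0.3716
  Percentage = 0.3716 * 100 = 37.16%

37.16%


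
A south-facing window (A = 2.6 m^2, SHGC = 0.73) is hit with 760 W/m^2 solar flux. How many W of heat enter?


Solar heat gain: Q = Area * SHGC * Irradiance
  Q = 2.6 * 0.73 * 760 = 1442.5 W

1442.5 W


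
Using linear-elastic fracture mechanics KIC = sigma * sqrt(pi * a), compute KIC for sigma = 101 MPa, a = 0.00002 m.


Fracture toughness: KIC = sigma * sqrt(pi * a)
  pi * a = pi * 0.00002 = 0.000062832
  sqrt(pi * a) = 0.007927
  KIC = 101 * 0.007927 = 0.801 MPa*sqrt(m)

0.801 MPa*sqrt(m)


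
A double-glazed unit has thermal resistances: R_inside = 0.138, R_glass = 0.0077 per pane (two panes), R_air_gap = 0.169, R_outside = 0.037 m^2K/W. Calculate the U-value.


Total thermal resistance (series):
  R_total = R_in + R_glass + R_air + R_glass + R_out
  R_total = 0.138 + 0.0077 + 0.169 + 0.0077 + 0.037 = 0.3594 m^2K/W
U-value = 1 / R_total = 1 / 0.3594 = 2.782 W/m^2K

2.782 W/m^2K


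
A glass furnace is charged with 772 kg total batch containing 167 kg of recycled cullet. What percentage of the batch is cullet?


Cullet ratio = (cullet mass / total batch mass) * 100
  Ratio = 167 / 772 * 100 = 21.63%

21.63%


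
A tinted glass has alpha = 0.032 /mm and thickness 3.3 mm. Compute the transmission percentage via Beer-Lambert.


Beer-Lambert law: T = exp(-alpha * thickness)
  exponent = -0.032 * 3.3 = -0.1056
  T = exp(-0.1056) = 0.8998
  Percentage = 0.8998 * 100 = 89.98%

89.98%


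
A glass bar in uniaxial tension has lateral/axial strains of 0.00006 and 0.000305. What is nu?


Poisson's ratio: nu = lateral strain / axial strain
  nu = 0.00006 / 0.000305 = 0.1967

0.1967


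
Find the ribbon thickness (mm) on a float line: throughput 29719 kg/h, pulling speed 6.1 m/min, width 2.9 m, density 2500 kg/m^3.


Ribbon cross-section from mass balance:
  Volume rate = throughput / density = 29719 / 2500 = 11.8876 m^3/h
  thickness = volume rate / (speed * 60 * width), i.e.
  thickness = throughput / (60 * speed * width * density) * 1000
  thickness = 29719 / (60 * 6.1 * 2.9 * 2500) * 1000 = 11.2 mm

11.2 mm


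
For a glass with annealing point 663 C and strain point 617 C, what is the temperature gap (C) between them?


Gap = T_anneal - T_strain:
  gap = 663 - 617 = 46 C

46 C


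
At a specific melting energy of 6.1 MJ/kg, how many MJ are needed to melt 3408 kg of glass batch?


Total energy = mass * specific energy
  E = 3408 * 6.1 = 20788.8 MJ

20788.8 MJ


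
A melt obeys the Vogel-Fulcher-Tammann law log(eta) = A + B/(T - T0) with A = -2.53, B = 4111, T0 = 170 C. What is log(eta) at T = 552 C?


VFT equation: log(eta) = A + B / (T - T0)
  T - T0 = 552 - 170 = 382
  B / (T - T0) = 4111 / 382 = 10.762
  log(eta) = -2.53 + 10.762 = 8.232

8.232


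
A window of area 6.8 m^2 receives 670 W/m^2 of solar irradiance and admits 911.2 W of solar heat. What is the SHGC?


Rearrange Q = Area * SHGC * Irradiance:
  SHGC = Q / (Area * Irradiance)
  SHGC = 911.2 / (6.8 * 670) = 0.2

0.2


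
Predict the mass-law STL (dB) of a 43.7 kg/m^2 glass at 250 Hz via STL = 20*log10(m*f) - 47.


Mass law: STL = 20 * log10(m * f) - 47
  m * f = 43.7 * 250 = 10925
  log10(10925) = 4.03842
  STL = 20 * 4.03842 - 47 = 80.7684 - 47 = 33.8 dB

33.8 dB


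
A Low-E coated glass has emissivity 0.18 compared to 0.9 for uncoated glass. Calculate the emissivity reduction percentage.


Percentage reduction = (1 - coated/uncoated) * 100
  Ratio = 0.18 / 0.9 = 0.2
  Reduction = (1 - 0.2) * 100 = 80.0%

80.0%


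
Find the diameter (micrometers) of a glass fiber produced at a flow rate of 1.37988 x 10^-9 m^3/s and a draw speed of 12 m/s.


Cross-sectional area from continuity:
  A = Q / v = 1.37988 x 10^-9 / 12 = 1.1499 x 10^-10 m^2
Diameter from circular cross-section:
  d = sqrt(4A / pi) * 10^6 (m -> um)
  d = sqrt(4 * 1.1499 x 10^-10 / pi) * 10^6 = 12.1 um

12.1 um


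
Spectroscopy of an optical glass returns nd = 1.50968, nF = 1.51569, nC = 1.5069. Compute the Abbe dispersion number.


Abbe number formula: Vd = (nd - 1) / (nF - nC)
  nd - 1 = 1.50968 - 1 = 0.50968
  nF - nC = 1.51569 - 1.5069 = 0.00879
  Vd = 0.50968 / 0.00879 = 57.98

57.98


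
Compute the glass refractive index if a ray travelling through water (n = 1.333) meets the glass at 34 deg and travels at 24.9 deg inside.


Apply Snell's law: n1 * sin(theta1) = n2 * sin(theta2)
  n2 = n1 * sin(theta1) / sin(theta2)
  sin(34) = 0.559193
  sin(24.9) = 0.421036
  n2 = 1.333 * 0.559193 / 0.421036 = 1.7704

1.7704


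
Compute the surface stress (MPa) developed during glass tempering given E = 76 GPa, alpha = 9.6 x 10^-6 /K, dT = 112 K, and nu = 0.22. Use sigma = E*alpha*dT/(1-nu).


Tempering stress: sigma = E * alpha * dT / (1 - nu)
  E (MPa) = 76 * 1000 = 76000
  Numerator = 76000 * (9.6 x 10^-6) * 112 = 81.7152
  Denominator = 1 - 0.22 = 0.78
  sigma = 81.7152 / 0.78 = 104.8 MPa

104.8 MPa


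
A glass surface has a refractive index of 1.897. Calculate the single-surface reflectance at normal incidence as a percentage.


Fresnel reflectance at normal incidence:
  R = ((n - 1)/(n + 1))^2
  (n - 1)/(n + 1) = (1.897 - 1)/(1.897 + 1) = 0.309631
  R = 0.309631^2 = 0.0958714
  R(%) = 0.0958714 * 100 = 9.587%

9.587%


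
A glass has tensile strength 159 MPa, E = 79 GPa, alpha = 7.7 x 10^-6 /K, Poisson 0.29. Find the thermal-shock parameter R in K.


Thermal shock resistance: R = sigma * (1 - nu) / (E * alpha)
  Numerator = 159 * (1 - 0.29) = 112.89
  Denominator = 79 * 1000 * (7.7 x 10^-6) = 0.6083
  R = 112.89 / 0.6083 = 185.6 K

185.6 K


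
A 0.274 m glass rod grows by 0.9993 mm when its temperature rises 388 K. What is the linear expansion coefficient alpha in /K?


Rearrange dL = alpha * L0 * dT for alpha:
  alpha = dL / (L0 * dT)
  alpha = (0.9993 / 1000) / (0.274 * 388) = 0.0000094 /K = 9.4 x 10^-6 /K

9.4 x 10^-6 /K


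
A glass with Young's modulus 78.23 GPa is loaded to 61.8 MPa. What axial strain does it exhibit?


Rearrange E = sigma / epsilon:
  epsilon = sigma / E
  E (MPa) = 78.23 * 1000 = 78230
  epsilon = 61.8 / 78230 = 0.00079

0.00079


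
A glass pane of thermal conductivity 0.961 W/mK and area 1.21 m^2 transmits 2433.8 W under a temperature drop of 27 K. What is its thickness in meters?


Fourier's law: t = k * A * dT / Q
  t = 0.961 * 1.21 * 27 / 2433.8
  t = 31.39587 / 2433.8 = 0.0129 m

0.0129 m


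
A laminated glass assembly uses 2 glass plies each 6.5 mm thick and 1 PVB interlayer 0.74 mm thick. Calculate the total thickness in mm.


Total thickness = glass contribution + PVB contribution
  Glass: 2 * 6.5 = 13.0 mm
  PVB: 1 * 0.74 = 0.74 mm
  Total = 13.0 + 0.74 = 13.74 mm

13.74 mm


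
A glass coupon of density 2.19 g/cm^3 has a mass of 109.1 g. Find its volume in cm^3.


Rearrange rho = m / V:
  V = m / rho
  V = 109.1 / 2.19 = 49.817 cm^3

49.817 cm^3


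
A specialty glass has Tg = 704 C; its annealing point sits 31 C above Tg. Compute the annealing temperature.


The annealing temperature is Tg plus the offset:
  T_anneal = 704 + 31 = 735 C

735 C


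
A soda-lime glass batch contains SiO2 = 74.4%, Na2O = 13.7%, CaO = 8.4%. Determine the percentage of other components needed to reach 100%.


Sum the three major oxides:
  SiO2 + Na2O + CaO = 74.4 + 13.7 + 8.4 = 96.5%
Subtract from 100%:
  Others = 100 - 96.5 = 3.5%

3.5%


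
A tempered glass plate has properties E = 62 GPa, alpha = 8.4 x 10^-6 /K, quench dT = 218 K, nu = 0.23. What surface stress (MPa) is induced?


Tempering stress: sigma = E * alpha * dT / (1 - nu)
  E (MPa) = 62 * 1000 = 62000
  Numerator = 62000 * (8.4 x 10^-6) * 218 = 113.5344
  Denominator = 1 - 0.23 = 0.77
  sigma = 113.5344 / 0.77 = 147.4 MPa

147.4 MPa


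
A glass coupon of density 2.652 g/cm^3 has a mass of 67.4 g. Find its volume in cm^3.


Rearrange rho = m / V:
  V = m / rho
  V = 67.4 / 2.652 = 25.415 cm^3

25.415 cm^3


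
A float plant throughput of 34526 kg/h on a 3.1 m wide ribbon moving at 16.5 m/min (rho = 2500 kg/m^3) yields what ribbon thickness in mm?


Ribbon cross-section from mass balance:
  Volume rate = throughput / density = 34526 / 2500 = 13.8104 m^3/h
  thickness = volume rate / (speed * 60 * width), i.e.
  thickness = throughput / (60 * speed * width * density) * 1000
  thickness = 34526 / (60 * 16.5 * 3.1 * 2500) * 1000 = 4.5 mm

4.5 mm


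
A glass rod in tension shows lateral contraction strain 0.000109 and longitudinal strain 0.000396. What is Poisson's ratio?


Poisson's ratio: nu = lateral strain / axial strain
  nu = 0.000109 / 0.000396 = 0.2753

0.2753


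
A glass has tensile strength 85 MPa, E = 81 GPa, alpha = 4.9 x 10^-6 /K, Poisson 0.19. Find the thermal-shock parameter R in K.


Thermal shock resistance: R = sigma * (1 - nu) / (E * alpha)
  Numerator = 85 * (1 - 0.19) = 68.85
  Denominator = 81 * 1000 * (4.9 x 10^-6) = 0.3969
  R = 68.85 / 0.3969 = 173.5 K

173.5 K


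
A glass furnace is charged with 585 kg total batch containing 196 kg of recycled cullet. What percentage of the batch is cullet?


Cullet ratio = (cullet mass / total batch mass) * 100
  Ratio = 196 / 585 * 100 = 33.5%

33.5%


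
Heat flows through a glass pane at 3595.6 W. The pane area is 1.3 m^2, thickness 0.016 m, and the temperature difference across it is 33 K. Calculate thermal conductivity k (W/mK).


Fourier's law rearranged: k = Q * t / (A * dT)
  Numerator = 3595.6 * 0.016 = 57.5296
  Denominator = 1.3 * 33 = 42.9
  k = 57.5296 / 42.9 = 1.341 W/mK

1.341 W/mK


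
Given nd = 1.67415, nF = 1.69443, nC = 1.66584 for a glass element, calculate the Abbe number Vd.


Abbe number formula: Vd = (nd - 1) / (nF - nC)
  nd - 1 = 1.67415 - 1 = 0.67415
  nF - nC = 1.69443 - 1.66584 = 0.02859
  Vd = 0.67415 / 0.02859 = 23.58

23.58


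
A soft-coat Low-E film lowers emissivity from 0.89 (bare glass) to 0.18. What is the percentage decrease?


Percentage reduction = (1 - coated/uncoated) * 100
  Ratio = 0.18 / 0.89 = 0.2022
  Reduction = (1 - 0.2022) * 100 = 79.8%

79.8%


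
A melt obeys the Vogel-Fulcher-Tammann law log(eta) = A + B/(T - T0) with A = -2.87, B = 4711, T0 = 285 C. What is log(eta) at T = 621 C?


VFT equation: log(eta) = A + B / (T - T0)
  T - T0 = 621 - 285 = 336
  B / (T - T0) = 4711 / 336 = 14.021
  log(eta) = -2.87 + 14.021 = 11.151

11.151


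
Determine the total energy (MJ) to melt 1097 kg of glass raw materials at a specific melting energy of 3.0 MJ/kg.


Total energy = mass * specific energy
  E = 1097 * 3.0 = 3291 MJ

3291 MJ


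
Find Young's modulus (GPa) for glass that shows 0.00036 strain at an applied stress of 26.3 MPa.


Young's modulus: E = stress / strain
  E = 26.3 MPa / 0.00036 = 73055.56 MPa
Convert to GPa: 73055.56 / 1000 = 73.06 GPa

73.06 GPa


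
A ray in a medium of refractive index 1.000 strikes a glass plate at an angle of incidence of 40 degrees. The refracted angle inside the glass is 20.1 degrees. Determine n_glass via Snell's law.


Apply Snell's law: n1 * sin(theta1) = n2 * sin(theta2)
  n2 = n1 * sin(theta1) / sin(theta2)
  sin(40) = 0.642788
  sin(20.1) = 0.34366
  n2 = 1.000 * 0.642788 / 0.34366 = 1.8704

1.8704


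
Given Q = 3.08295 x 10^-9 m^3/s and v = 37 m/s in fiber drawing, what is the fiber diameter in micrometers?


Cross-sectional area from continuity:
  A = Q / v = 3.08295 x 10^-9 / 37 = 8.332297 x 10^-11 m^2
Diameter from circular cross-section:
  d = sqrt(4A / pi) * 10^6 (m -> um)
  d = sqrt(4 * 8.332297 x 10^-11 / pi) * 10^6 = 10.3 um

10.3 um


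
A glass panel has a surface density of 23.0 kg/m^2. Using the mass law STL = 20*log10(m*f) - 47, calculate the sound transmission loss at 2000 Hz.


Mass law: STL = 20 * log10(m * f) - 47
  m * f = 23.0 * 2000 = 46000
  log10(46000) = 4.66276
  STL = 20 * 4.66276 - 47 = 93.2552 - 47 = 46.3 dB

46.3 dB


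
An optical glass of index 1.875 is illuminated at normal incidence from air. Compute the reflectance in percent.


Fresnel reflectance at normal incidence:
  R = ((n - 1)/(n + 1))^2
  (n - 1)/(n + 1) = (1.875 - 1)/(1.875 + 1) = 0.304348
  R = 0.304348^2 = 0.0926277
  R(%) = 0.0926277 * 100 = 9.263%

9.263%


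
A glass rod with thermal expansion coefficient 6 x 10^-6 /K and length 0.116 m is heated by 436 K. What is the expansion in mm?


Thermal expansion formula: dL = alpha * L0 * dT
  dL = (6 x 10^-6) * 0.116 * 436 = 0.00030346 m
Convert to mm: 0.00030346 * 1000 = 0.3035 mm

0.3035 mm
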